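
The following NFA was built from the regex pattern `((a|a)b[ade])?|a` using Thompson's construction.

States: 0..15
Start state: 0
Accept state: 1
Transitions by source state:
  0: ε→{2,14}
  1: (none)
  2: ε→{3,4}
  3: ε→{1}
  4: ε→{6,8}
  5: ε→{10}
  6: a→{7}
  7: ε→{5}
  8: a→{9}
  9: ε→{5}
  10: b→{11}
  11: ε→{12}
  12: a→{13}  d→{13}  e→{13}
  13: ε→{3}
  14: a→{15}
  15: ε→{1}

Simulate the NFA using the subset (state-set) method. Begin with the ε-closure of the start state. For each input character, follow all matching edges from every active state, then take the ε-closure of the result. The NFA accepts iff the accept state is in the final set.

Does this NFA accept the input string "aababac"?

Answer: REJECT

Trace:
initial (ε-close {0}): {0,1,2,3,4,6,8,14}
'a' @ 1: {1,5,7,9,10,15}  ✓accept
'a' @ 2: {}  — state set empty
rest 'babac' ignored (set empty)
after full input: {}  (accept=1 not in)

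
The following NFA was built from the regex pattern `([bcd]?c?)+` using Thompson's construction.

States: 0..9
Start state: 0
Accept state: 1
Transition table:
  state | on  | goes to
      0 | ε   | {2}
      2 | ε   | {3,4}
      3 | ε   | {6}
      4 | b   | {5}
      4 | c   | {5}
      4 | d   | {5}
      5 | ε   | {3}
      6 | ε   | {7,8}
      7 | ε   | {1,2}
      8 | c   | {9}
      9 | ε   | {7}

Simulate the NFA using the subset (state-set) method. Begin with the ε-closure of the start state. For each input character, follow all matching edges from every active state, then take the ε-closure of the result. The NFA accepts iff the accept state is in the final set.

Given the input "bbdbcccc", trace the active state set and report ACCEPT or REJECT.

Answer: ACCEPT

Derivation:
S₀ = ε-closure({0}) = {0,1,2,3,4,6,7,8}
'b' @ 1: {1,2,3,4,5,6,7,8}  (accept∈set)
'b' @ 2: {1,2,3,4,5,6,7,8}  (accept∈set)
'd' @ 3: {1,2,3,4,5,6,7,8}  (accept∈set)
'b' @ 4: {1,2,3,4,5,6,7,8}  (accept∈set)
'c' @ 5: {1,2,3,4,5,6,7,8,9}  (accept∈set)
'c' @ 6: {1,2,3,4,5,6,7,8,9}  (accept∈set)
'c' @ 7: {1,2,3,4,5,6,7,8,9}  (accept∈set)
'c' @ 8: {1,2,3,4,5,6,7,8,9}  (accept∈set)
after full input: {1,2,3,4,5,6,7,8,9}  (accept=1 in)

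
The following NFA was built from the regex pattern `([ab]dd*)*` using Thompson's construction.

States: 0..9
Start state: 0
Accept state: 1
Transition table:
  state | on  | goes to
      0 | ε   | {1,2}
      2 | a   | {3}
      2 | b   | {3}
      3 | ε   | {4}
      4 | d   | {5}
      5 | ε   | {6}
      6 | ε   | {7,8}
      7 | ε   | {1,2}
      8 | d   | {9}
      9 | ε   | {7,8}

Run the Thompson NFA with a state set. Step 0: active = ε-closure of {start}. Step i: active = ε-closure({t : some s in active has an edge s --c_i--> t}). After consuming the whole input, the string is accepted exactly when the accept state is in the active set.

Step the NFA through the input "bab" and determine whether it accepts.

Answer: REJECT

Trace:
start: ε-closure({0}) = {0,1,2}
'b' @ 1: {3,4}
'a' @ 2: {}  — state set empty
rest 'b' ignored (set empty)
after full input: {}  (accept=1 not in)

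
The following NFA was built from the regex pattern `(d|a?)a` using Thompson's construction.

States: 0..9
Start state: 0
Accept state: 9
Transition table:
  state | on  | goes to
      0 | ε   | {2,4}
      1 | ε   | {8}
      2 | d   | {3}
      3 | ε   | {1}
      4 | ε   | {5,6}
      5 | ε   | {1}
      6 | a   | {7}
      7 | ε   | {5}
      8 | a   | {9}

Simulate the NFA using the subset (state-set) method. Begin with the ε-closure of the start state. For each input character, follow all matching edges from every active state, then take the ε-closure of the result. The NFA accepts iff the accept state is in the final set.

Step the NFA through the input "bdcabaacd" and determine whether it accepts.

Answer: REJECT

Derivation:
start: ε-closure({0}) = {0,1,2,4,5,6,8}
'b' @ 1: {}  — dead — no transitions
rest 'dcabaacd' ignored (set empty)
final: {}; accept 9 not in set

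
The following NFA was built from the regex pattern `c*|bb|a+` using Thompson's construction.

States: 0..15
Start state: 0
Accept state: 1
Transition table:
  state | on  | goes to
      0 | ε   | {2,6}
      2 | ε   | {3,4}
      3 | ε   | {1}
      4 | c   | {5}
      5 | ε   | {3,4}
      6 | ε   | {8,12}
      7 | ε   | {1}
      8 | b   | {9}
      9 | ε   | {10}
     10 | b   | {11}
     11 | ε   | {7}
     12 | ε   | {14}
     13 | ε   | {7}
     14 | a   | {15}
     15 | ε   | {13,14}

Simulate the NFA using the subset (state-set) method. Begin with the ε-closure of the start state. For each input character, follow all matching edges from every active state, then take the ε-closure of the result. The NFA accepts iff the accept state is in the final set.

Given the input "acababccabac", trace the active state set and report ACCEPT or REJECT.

Answer: REJECT

Derivation:
start: ε-closure({0}) = {0,1,2,3,4,6,8,12,14}
'a' @ 1: {1,7,13,14,15}  (accept∈set)
'c' @ 2: {}  — dead — no transitions
rest 'ababccabac' ignored (set empty)
final: {}; accept 1 not in set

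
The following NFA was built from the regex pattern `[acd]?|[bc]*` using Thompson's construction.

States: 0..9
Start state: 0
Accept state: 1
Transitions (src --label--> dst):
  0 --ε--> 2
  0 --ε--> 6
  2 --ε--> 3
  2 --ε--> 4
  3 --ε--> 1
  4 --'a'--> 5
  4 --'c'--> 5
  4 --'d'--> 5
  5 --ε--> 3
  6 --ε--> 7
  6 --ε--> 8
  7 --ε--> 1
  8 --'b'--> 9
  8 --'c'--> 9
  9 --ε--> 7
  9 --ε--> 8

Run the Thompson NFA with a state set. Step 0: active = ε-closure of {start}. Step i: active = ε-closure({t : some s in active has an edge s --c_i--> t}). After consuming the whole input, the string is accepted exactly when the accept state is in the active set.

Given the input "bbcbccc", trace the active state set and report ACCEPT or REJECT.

start: ε-closure({0}) = {0,1,2,3,4,6,7,8}
'b' @ 1: {1,7,8,9}  ✓accept
'b' @ 2: {1,7,8,9}  ✓accept
'c' @ 3: {1,7,8,9}  ✓accept
'b' @ 4: {1,7,8,9}  ✓accept
'c' @ 5: {1,7,8,9}  ✓accept
'c' @ 6: {1,7,8,9}  ✓accept
'c' @ 7: {1,7,8,9}  ✓accept
final: {1,7,8,9}; accept 1 in set

Answer: ACCEPT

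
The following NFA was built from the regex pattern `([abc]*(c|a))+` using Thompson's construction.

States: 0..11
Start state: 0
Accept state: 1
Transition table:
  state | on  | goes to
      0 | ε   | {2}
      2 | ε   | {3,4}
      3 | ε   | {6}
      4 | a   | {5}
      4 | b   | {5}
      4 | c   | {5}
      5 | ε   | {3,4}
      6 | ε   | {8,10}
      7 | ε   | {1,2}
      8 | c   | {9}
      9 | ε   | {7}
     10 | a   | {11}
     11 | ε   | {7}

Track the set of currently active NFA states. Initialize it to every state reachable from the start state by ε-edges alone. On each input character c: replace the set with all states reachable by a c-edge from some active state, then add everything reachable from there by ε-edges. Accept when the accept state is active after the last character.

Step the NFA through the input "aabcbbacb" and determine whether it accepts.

Answer: REJECT

Trace:
start: ε-closure({0}) = {0,2,3,4,6,8,10}
'a' @ 1: {1,2,3,4,5,6,7,8,10,11}  (accept∈set)
'a' @ 2: {1,2,3,4,5,6,7,8,10,11}  (accept∈set)
'b' @ 3: {3,4,5,6,8,10}
'c' @ 4: {1,2,3,4,5,6,7,8,9,10}  (accept∈set)
'b' @ 5: {3,4,5,6,8,10}
'b' @ 6: {3,4,5,6,8,10}
'a' @ 7: {1,2,3,4,5,6,7,8,10,11}  (accept∈set)
'c' @ 8: {1,2,3,4,5,6,7,8,9,10}  (accept∈set)
'b' @ 9: {3,4,5,6,8,10}
final: {3,4,5,6,8,10}; accept 1 not in set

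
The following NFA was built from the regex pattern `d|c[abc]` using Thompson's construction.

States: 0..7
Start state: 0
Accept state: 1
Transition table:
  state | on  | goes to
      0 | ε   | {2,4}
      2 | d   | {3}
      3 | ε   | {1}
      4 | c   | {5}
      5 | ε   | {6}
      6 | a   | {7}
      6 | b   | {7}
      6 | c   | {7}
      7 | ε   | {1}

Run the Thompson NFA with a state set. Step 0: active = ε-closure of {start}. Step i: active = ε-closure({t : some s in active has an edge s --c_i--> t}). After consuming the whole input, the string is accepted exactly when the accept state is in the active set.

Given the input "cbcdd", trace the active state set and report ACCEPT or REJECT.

Answer: REJECT

Derivation:
S₀ = ε-closure({0}) = {0,2,4}
'c' @ 1: {5,6}
'b' @ 2: {1,7}  (accept∈set)
'c' @ 3: {}  — state set empty
rest 'dd' ignored (set empty)
after full input: {}  (accept=1 not in)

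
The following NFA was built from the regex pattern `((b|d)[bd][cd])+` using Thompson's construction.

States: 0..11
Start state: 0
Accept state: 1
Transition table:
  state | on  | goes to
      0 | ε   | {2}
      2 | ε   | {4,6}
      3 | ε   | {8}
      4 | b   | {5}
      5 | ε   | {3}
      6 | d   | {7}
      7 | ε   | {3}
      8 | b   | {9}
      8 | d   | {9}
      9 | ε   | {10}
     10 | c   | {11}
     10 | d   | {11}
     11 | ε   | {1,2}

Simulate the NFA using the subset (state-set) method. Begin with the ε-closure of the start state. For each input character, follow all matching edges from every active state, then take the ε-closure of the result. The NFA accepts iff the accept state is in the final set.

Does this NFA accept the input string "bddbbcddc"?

initial (ε-close {0}): {0,2,4,6}
'b' @ 1: {3,5,8}
'd' @ 2: {9,10}
'd' @ 3: {1,2,4,6,11}  (accept∈set)
'b' @ 4: {3,5,8}
'b' @ 5: {9,10}
'c' @ 6: {1,2,4,6,11}  (accept∈set)
'd' @ 7: {3,7,8}
'd' @ 8: {9,10}
'c' @ 9: {1,2,4,6,11}  (accept∈set)
final: {1,2,4,6,11}; accept 1 in set

Answer: ACCEPT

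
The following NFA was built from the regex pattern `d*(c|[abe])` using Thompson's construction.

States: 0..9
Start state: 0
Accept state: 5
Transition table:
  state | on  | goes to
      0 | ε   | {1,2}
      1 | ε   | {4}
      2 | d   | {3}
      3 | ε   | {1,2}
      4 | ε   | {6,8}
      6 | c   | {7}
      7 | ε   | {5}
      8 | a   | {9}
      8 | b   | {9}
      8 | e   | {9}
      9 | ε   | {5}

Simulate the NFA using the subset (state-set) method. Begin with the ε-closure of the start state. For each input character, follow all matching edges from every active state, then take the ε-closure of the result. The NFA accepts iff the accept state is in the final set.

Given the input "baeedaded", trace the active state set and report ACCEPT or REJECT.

Answer: REJECT

Trace:
start: ε-closure({0}) = {0,1,2,4,6,8}
'b' @ 1: {5,9}  [accepting]
'a' @ 2: {}  — state set empty
rest 'eedaded' ignored (set empty)
final: {}; accept 5 not in set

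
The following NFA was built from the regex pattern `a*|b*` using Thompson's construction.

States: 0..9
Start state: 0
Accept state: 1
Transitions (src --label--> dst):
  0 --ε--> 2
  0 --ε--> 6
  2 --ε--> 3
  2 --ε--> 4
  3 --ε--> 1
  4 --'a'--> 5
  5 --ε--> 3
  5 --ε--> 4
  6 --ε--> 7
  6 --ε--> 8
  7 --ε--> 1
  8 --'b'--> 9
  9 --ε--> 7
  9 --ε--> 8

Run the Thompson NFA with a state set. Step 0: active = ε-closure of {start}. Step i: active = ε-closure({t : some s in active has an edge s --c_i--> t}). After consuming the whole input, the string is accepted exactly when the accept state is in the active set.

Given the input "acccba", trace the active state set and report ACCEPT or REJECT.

Answer: REJECT

Steps:
S₀ = ε-closure({0}) = {0,1,2,3,4,6,7,8}
'a' @ 1: {1,3,4,5}  [accepting]
'c' @ 2: {}  — state set empty
rest 'ccba' ignored (set empty)
end set {} — state 1 not in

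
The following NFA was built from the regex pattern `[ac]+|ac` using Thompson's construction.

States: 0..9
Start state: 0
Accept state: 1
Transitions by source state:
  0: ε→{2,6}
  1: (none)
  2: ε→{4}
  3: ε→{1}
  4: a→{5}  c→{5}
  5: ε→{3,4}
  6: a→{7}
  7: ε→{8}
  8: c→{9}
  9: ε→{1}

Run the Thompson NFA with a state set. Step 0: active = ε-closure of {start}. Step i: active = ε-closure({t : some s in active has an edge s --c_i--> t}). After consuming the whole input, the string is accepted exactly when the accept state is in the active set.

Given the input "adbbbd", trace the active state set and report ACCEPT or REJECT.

start: ε-closure({0}) = {0,2,4,6}
'a' @ 1: {1,3,4,5,7,8}  [accepting]
'd' @ 2: {}  — state set empty
rest 'bbbd' ignored (set empty)
final: {}; accept 1 not in set

Answer: REJECT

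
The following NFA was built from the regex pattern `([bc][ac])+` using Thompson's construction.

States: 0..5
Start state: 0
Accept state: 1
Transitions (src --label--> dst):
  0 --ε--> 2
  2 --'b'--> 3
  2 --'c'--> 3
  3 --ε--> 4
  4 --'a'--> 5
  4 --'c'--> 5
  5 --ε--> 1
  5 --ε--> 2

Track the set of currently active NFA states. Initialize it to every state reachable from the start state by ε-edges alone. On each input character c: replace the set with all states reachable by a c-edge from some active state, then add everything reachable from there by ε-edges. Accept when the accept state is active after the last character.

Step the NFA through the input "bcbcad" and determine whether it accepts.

start: ε-closure({0}) = {0,2}
'b' @ 1: {3,4}
'c' @ 2: {1,2,5}  [accepting]
'b' @ 3: {3,4}
'c' @ 4: {1,2,5}  [accepting]
'a' @ 5: {}  — dead — no transitions
rest 'd' ignored (set empty)
after full input: {}  (accept=1 not in)

Answer: REJECT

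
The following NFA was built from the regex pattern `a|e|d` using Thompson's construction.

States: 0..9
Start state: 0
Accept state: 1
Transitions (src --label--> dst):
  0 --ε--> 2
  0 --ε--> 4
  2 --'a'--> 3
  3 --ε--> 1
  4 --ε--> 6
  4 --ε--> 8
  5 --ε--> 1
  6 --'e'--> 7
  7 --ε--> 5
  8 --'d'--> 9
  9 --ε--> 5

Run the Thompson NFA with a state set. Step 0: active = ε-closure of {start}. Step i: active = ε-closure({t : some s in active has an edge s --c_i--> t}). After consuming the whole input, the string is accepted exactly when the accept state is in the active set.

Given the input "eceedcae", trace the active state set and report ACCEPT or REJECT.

Answer: REJECT

Trace:
start: ε-closure({0}) = {0,2,4,6,8}
'e' @ 1: {1,5,7}  [accepting]
'c' @ 2: {}  — no active states
rest 'eedcae' ignored (set empty)
end set {} — state 1 not in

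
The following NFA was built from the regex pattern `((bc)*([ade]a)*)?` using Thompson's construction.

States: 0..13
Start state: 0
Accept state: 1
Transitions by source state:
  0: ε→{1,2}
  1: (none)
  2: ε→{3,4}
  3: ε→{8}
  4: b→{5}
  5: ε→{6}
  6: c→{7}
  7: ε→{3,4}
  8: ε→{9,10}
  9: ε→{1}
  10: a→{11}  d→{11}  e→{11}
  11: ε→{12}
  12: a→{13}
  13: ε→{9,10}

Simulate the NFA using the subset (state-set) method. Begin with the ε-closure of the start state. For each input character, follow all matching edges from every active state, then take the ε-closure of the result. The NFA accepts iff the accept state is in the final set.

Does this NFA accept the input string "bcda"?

Answer: ACCEPT

Steps:
initial (ε-close {0}): {0,1,2,3,4,8,9,10}
'b' @ 1: {5,6}
'c' @ 2: {1,3,4,7,8,9,10}  ✓accept
'd' @ 3: {11,12}
'a' @ 4: {1,9,10,13}  ✓accept
end set {1,9,10,13} — state 1 in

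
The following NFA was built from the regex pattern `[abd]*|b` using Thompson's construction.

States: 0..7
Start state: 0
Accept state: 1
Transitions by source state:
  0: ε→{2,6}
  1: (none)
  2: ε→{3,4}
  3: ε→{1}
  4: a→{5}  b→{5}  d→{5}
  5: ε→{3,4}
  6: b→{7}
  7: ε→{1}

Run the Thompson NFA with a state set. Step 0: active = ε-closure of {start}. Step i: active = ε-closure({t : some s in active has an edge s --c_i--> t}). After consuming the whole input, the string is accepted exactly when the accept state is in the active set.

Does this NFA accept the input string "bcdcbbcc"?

Answer: REJECT

Steps:
initial (ε-close {0}): {0,1,2,3,4,6}
'b' @ 1: {1,3,4,5,7}  ✓accept
'c' @ 2: {}  — state set empty
rest 'dcbbcc' ignored (set empty)
end set {} — state 1 not in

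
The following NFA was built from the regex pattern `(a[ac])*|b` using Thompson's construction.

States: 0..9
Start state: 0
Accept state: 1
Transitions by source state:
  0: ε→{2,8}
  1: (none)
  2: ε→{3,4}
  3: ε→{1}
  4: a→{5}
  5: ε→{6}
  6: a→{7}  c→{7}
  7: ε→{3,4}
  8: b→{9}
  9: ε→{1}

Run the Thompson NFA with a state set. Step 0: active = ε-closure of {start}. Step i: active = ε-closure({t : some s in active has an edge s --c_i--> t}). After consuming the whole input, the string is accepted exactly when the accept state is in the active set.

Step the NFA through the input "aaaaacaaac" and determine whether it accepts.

initial (ε-close {0}): {0,1,2,3,4,8}
'a' @ 1: {5,6}
'a' @ 2: {1,3,4,7}  ✓accept
'a' @ 3: {5,6}
'a' @ 4: {1,3,4,7}  ✓accept
'a' @ 5: {5,6}
'c' @ 6: {1,3,4,7}  ✓accept
'a' @ 7: {5,6}
'a' @ 8: {1,3,4,7}  ✓accept
'a' @ 9: {5,6}
'c' @ 10: {1,3,4,7}  ✓accept
final: {1,3,4,7}; accept 1 in set

Answer: ACCEPT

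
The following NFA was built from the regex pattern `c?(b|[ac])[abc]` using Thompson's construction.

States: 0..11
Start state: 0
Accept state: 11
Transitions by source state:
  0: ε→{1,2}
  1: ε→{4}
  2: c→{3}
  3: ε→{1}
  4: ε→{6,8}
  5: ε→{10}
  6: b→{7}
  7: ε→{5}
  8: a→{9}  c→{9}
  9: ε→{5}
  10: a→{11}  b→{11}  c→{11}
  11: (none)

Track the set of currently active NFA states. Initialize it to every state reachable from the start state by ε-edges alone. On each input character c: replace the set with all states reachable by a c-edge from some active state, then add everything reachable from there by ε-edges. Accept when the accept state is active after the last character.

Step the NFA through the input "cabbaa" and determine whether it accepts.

S₀ = ε-closure({0}) = {0,1,2,4,6,8}
'c' @ 1: {1,3,4,5,6,8,9,10}
'a' @ 2: {5,9,10,11}  ✓accept
'b' @ 3: {11}  ✓accept
'b' @ 4: {}  — state set empty
rest 'aa' ignored (set empty)
end set {} — state 11 not in

Answer: REJECT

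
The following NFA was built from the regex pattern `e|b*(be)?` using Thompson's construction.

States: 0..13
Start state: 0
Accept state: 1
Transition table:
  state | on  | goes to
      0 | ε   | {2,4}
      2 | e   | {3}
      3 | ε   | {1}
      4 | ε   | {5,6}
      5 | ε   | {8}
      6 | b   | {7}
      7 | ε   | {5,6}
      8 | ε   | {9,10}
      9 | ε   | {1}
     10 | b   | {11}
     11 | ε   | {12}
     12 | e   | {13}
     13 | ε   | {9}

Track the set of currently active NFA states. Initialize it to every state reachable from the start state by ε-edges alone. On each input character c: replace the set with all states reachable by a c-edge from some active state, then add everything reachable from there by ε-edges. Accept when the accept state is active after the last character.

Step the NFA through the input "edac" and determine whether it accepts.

S₀ = ε-closure({0}) = {0,1,2,4,5,6,8,9,10}
'e' @ 1: {1,3}  [accepting]
'd' @ 2: {}  — dead — no transitions
rest 'ac' ignored (set empty)
end set {} — state 1 not in

Answer: REJECT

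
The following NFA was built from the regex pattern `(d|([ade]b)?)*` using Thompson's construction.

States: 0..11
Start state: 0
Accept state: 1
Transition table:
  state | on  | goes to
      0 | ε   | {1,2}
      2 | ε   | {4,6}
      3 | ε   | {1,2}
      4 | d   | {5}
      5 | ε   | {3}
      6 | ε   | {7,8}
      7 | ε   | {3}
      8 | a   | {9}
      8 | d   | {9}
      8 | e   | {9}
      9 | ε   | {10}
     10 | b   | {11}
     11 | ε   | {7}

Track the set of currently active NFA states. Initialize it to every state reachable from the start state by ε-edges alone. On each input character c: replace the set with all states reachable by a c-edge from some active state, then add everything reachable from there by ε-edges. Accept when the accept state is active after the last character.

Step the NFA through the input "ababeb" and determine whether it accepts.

S₀ = ε-closure({0}) = {0,1,2,3,4,6,7,8}
'a' @ 1: {9,10}
'b' @ 2: {1,2,3,4,6,7,8,11}  [accepting]
'a' @ 3: {9,10}
'b' @ 4: {1,2,3,4,6,7,8,11}  [accepting]
'e' @ 5: {9,10}
'b' @ 6: {1,2,3,4,6,7,8,11}  [accepting]
final: {1,2,3,4,6,7,8,11}; accept 1 in set

Answer: ACCEPT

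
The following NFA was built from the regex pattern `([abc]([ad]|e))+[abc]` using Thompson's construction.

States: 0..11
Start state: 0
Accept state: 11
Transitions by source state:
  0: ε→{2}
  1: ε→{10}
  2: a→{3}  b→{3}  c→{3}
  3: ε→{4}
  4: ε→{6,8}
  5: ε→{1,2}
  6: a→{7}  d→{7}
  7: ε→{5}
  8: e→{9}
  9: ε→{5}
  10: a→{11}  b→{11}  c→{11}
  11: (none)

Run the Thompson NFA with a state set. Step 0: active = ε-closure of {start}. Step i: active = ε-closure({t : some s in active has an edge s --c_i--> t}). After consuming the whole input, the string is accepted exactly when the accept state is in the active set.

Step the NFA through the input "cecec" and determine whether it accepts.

S₀ = ε-closure({0}) = {0,2}
'c' @ 1: {3,4,6,8}
'e' @ 2: {1,2,5,9,10}
'c' @ 3: {3,4,6,8,11}  (accept∈set)
'e' @ 4: {1,2,5,9,10}
'c' @ 5: {3,4,6,8,11}  (accept∈set)
final: {3,4,6,8,11}; accept 11 in set

Answer: ACCEPT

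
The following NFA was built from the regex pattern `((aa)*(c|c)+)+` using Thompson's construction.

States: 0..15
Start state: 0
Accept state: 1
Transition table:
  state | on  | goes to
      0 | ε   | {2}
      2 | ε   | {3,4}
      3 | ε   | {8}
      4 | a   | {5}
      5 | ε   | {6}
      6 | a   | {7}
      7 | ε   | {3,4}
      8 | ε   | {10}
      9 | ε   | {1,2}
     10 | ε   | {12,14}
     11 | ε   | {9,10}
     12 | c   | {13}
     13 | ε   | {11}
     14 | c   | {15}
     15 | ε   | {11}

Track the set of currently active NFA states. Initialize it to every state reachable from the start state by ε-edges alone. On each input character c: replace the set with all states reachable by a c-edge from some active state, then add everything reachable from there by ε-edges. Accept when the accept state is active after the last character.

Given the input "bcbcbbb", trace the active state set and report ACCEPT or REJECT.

Answer: REJECT

Steps:
S₀ = ε-closure({0}) = {0,2,3,4,8,10,12,14}
'b' @ 1: {}  — dead — no transitions
rest 'cbcbbb' ignored (set empty)
end set {} — state 1 not in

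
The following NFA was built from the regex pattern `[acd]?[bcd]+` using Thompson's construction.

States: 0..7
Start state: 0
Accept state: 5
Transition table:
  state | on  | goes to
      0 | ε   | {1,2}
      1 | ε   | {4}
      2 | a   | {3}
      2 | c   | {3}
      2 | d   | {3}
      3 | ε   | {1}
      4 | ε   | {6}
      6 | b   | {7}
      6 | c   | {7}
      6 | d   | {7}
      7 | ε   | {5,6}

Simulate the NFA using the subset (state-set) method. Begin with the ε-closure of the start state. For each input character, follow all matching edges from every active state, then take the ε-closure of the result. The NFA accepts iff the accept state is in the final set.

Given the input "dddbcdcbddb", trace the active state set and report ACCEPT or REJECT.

initial (ε-close {0}): {0,1,2,4,6}
'd' @ 1: {1,3,4,5,6,7}  ✓accept
'd' @ 2: {5,6,7}  ✓accept
'd' @ 3: {5,6,7}  ✓accept
'b' @ 4: {5,6,7}  ✓accept
'c' @ 5: {5,6,7}  ✓accept
'd' @ 6: {5,6,7}  ✓accept
'c' @ 7: {5,6,7}  ✓accept
'b' @ 8: {5,6,7}  ✓accept
'd' @ 9: {5,6,7}  ✓accept
'd' @ 10: {5,6,7}  ✓accept
'b' @ 11: {5,6,7}  ✓accept
final: {5,6,7}; accept 5 in set

Answer: ACCEPT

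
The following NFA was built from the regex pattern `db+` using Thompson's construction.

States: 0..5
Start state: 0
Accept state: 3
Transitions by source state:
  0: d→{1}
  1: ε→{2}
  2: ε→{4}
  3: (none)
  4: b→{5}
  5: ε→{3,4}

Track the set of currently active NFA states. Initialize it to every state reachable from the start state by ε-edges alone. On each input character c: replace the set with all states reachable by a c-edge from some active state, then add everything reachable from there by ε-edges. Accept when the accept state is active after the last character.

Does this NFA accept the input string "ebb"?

Answer: REJECT

Derivation:
start: ε-closure({0}) = {0}
'e' @ 1: {}  — dead — no transitions
rest 'bb' ignored (set empty)
final: {}; accept 3 not in set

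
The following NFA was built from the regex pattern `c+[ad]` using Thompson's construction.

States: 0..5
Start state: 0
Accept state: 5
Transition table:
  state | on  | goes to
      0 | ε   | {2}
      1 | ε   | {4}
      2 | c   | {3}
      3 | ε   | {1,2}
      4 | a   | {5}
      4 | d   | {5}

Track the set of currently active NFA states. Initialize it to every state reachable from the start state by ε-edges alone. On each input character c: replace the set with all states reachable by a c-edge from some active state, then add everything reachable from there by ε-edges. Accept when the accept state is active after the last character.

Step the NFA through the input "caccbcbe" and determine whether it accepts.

start: ε-closure({0}) = {0,2}
'c' @ 1: {1,2,3,4}
'a' @ 2: {5}  [accepting]
'c' @ 3: {}  — state set empty
rest 'cbcbe' ignored (set empty)
final: {}; accept 5 not in set

Answer: REJECT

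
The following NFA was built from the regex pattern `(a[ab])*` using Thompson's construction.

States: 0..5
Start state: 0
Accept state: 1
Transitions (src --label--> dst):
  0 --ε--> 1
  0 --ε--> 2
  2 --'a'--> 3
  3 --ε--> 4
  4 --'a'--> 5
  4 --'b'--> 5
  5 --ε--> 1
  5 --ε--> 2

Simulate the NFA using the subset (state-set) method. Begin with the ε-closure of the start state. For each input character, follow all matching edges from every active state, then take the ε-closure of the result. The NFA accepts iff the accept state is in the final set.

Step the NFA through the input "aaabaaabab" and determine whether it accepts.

start: ε-closure({0}) = {0,1,2}
'a' @ 1: {3,4}
'a' @ 2: {1,2,5}  (accept∈set)
'a' @ 3: {3,4}
'b' @ 4: {1,2,5}  (accept∈set)
'a' @ 5: {3,4}
'a' @ 6: {1,2,5}  (accept∈set)
'a' @ 7: {3,4}
'b' @ 8: {1,2,5}  (accept∈set)
'a' @ 9: {3,4}
'b' @ 10: {1,2,5}  (accept∈set)
final: {1,2,5}; accept 1 in set

Answer: ACCEPT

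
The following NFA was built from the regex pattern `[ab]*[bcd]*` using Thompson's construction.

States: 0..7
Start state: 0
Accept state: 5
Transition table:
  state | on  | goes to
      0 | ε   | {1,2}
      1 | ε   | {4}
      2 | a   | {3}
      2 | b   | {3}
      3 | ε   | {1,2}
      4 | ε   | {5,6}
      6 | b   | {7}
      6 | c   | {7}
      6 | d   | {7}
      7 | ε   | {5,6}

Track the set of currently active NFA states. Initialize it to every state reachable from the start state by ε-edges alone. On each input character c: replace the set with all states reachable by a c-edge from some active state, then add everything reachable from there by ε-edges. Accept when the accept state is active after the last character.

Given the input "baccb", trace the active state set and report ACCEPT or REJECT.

Answer: ACCEPT

Steps:
S₀ = ε-closure({0}) = {0,1,2,4,5,6}
'b' @ 1: {1,2,3,4,5,6,7}  [accepting]
'a' @ 2: {1,2,3,4,5,6}  [accepting]
'c' @ 3: {5,6,7}  [accepting]
'c' @ 4: {5,6,7}  [accepting]
'b' @ 5: {5,6,7}  [accepting]
final: {5,6,7}; accept 5 in set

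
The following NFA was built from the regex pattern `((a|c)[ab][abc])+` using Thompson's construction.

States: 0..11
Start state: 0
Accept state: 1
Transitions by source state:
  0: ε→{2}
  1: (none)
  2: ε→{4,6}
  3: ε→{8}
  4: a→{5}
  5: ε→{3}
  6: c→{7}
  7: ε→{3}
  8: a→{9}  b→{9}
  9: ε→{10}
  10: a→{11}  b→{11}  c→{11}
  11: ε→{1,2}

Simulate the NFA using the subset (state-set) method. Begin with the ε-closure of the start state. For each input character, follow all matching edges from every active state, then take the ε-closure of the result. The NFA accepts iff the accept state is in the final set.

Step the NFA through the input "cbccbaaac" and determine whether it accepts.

start: ε-closure({0}) = {0,2,4,6}
'c' @ 1: {3,7,8}
'b' @ 2: {9,10}
'c' @ 3: {1,2,4,6,11}  ✓accept
'c' @ 4: {3,7,8}
'b' @ 5: {9,10}
'a' @ 6: {1,2,4,6,11}  ✓accept
'a' @ 7: {3,5,8}
'a' @ 8: {9,10}
'c' @ 9: {1,2,4,6,11}  ✓accept
after full input: {1,2,4,6,11}  (accept=1 in)

Answer: ACCEPT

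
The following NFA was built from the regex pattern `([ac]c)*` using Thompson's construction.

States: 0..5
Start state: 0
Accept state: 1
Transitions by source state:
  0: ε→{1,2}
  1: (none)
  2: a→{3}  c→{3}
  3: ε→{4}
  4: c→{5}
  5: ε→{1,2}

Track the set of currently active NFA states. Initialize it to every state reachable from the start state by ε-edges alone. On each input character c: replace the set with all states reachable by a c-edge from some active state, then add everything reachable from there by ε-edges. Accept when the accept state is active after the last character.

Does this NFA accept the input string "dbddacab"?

Answer: REJECT

Steps:
S₀ = ε-closure({0}) = {0,1,2}
'd' @ 1: {}  — state set empty
rest 'bddacab' ignored (set empty)
final: {}; accept 1 not in set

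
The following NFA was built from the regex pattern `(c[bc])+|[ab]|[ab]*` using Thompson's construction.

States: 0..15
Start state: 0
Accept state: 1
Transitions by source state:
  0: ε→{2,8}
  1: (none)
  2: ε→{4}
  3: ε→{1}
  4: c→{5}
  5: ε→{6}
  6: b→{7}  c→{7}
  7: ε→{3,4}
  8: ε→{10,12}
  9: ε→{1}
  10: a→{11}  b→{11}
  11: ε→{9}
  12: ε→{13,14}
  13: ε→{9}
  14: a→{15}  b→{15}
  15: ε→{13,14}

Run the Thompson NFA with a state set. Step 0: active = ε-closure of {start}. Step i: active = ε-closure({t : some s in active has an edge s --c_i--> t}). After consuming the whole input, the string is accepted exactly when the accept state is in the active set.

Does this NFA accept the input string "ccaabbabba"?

Answer: REJECT

Steps:
start: ε-closure({0}) = {0,1,2,4,8,9,10,12,13,14}
'c' @ 1: {5,6}
'c' @ 2: {1,3,4,7}  (accept∈set)
'a' @ 3: {}  — no active states
rest 'abbabba' ignored (set empty)
end set {} — state 1 not in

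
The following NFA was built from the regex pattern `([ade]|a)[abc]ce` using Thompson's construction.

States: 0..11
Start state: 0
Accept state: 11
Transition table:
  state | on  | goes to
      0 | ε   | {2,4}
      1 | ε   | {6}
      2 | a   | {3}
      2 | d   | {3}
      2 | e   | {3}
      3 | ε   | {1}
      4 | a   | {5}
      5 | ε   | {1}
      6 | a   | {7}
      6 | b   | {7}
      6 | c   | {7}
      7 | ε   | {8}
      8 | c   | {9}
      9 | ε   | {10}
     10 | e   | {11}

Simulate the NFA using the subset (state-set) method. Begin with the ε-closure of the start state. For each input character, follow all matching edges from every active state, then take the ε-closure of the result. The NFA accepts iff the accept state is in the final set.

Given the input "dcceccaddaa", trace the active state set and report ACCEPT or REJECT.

initial (ε-close {0}): {0,2,4}
'd' @ 1: {1,3,6}
'c' @ 2: {7,8}
'c' @ 3: {9,10}
'e' @ 4: {11}  [accepting]
'c' @ 5: {}  — no active states
rest 'caddaa' ignored (set empty)
after full input: {}  (accept=11 not in)

Answer: REJECT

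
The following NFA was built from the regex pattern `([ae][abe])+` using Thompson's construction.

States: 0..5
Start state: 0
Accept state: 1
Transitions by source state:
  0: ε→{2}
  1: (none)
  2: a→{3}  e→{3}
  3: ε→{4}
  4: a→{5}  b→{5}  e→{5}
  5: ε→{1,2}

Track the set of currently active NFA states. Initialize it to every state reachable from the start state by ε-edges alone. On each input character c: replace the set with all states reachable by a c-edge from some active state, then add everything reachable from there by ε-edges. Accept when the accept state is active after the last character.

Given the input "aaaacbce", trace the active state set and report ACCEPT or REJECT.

S₀ = ε-closure({0}) = {0,2}
'a' @ 1: {3,4}
'a' @ 2: {1,2,5}  [accepting]
'a' @ 3: {3,4}
'a' @ 4: {1,2,5}  [accepting]
'c' @ 5: {}  — state set empty
rest 'bce' ignored (set empty)
final: {}; accept 1 not in set

Answer: REJECT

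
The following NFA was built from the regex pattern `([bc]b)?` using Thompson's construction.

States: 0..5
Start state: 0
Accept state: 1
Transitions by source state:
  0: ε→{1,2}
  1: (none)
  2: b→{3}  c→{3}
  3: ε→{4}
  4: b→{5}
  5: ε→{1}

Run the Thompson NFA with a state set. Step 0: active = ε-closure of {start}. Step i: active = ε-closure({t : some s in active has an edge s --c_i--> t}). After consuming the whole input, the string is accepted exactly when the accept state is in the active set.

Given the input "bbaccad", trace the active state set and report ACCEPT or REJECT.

S₀ = ε-closure({0}) = {0,1,2}
'b' @ 1: {3,4}
'b' @ 2: {1,5}  (accept∈set)
'a' @ 3: {}  — no active states
rest 'ccad' ignored (set empty)
end set {} — state 1 not in

Answer: REJECT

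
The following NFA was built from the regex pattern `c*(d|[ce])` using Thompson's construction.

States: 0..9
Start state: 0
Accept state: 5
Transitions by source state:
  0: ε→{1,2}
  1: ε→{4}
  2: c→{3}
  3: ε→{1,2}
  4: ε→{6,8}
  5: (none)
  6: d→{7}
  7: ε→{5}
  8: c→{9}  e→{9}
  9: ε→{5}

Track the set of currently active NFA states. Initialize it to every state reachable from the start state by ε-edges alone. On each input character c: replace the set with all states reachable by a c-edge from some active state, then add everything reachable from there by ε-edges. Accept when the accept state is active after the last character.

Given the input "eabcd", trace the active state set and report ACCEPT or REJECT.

start: ε-closure({0}) = {0,1,2,4,6,8}
'e' @ 1: {5,9}  ✓accept
'a' @ 2: {}  — no active states
rest 'bcd' ignored (set empty)
end set {} — state 5 not in

Answer: REJECT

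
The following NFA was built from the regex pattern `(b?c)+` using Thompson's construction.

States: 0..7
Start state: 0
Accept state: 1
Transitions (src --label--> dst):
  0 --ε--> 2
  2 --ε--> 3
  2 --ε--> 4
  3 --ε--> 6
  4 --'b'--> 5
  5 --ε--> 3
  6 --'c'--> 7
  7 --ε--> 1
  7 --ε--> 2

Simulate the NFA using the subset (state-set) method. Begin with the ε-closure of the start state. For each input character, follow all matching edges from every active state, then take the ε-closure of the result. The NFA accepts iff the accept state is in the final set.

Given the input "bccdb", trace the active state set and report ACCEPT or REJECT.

Answer: REJECT

Trace:
start: ε-closure({0}) = {0,2,3,4,6}
'b' @ 1: {3,5,6}
'c' @ 2: {1,2,3,4,6,7}  ✓accept
'c' @ 3: {1,2,3,4,6,7}  ✓accept
'd' @ 4: {}  — state set empty
rest 'b' ignored (set empty)
after full input: {}  (accept=1 not in)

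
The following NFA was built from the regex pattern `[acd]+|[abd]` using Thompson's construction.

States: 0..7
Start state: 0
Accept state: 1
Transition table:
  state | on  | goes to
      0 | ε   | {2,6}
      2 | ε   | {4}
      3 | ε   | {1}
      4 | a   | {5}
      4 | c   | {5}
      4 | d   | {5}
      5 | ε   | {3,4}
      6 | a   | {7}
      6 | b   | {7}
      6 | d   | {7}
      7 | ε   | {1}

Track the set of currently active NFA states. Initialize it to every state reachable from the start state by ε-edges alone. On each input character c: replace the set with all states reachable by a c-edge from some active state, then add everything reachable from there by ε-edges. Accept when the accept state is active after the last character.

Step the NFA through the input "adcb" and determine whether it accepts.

Answer: REJECT

Derivation:
S₀ = ε-closure({0}) = {0,2,4,6}
'a' @ 1: {1,3,4,5,7}  [accepting]
'd' @ 2: {1,3,4,5}  [accepting]
'c' @ 3: {1,3,4,5}  [accepting]
'b' @ 4: {}  — no active states
final: {}; accept 1 not in set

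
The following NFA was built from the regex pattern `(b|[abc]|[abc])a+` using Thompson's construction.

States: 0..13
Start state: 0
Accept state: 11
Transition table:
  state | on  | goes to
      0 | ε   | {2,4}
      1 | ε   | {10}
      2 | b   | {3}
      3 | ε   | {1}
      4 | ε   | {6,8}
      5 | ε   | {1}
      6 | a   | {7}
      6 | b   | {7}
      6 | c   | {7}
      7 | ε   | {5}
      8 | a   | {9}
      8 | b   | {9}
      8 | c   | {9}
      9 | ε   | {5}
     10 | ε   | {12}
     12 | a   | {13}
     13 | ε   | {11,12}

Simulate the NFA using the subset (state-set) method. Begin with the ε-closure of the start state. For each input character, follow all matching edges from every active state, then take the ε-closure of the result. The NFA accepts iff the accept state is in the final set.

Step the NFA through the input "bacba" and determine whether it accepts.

S₀ = ε-closure({0}) = {0,2,4,6,8}
'b' @ 1: {1,3,5,7,9,10,12}
'a' @ 2: {11,12,13}  (accept∈set)
'c' @ 3: {}  — state set empty
rest 'ba' ignored (set empty)
end set {} — state 11 not in

Answer: REJECT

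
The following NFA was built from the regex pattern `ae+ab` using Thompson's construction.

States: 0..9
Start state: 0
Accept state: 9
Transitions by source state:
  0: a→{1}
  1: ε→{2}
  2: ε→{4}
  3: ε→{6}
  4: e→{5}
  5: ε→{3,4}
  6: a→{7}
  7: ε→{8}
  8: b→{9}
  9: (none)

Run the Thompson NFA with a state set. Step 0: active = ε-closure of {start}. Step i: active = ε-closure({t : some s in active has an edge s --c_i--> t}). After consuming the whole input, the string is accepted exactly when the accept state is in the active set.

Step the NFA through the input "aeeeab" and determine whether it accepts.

start: ε-closure({0}) = {0}
'a' @ 1: {1,2,4}
'e' @ 2: {3,4,5,6}
'e' @ 3: {3,4,5,6}
'e' @ 4: {3,4,5,6}
'a' @ 5: {7,8}
'b' @ 6: {9}  [accepting]
after full input: {9}  (accept=9 in)

Answer: ACCEPT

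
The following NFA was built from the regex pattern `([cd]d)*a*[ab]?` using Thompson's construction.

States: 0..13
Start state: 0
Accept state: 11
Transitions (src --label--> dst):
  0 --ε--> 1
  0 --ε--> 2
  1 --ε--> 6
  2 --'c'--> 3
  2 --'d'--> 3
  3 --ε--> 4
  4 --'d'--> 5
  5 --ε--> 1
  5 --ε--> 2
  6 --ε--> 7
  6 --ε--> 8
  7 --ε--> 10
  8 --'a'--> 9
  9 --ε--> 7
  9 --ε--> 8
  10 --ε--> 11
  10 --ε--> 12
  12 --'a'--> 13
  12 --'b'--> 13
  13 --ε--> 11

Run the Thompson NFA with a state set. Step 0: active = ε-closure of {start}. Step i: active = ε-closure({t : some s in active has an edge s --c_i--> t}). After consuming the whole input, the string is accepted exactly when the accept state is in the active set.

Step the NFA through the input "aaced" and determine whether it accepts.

Answer: REJECT

Trace:
S₀ = ε-closure({0}) = {0,1,2,6,7,8,10,11,12}
'a' @ 1: {7,8,9,10,11,12,13}  [accepting]
'a' @ 2: {7,8,9,10,11,12,13}  [accepting]
'c' @ 3: {}  — state set empty
rest 'ed' ignored (set empty)
final: {}; accept 11 not in set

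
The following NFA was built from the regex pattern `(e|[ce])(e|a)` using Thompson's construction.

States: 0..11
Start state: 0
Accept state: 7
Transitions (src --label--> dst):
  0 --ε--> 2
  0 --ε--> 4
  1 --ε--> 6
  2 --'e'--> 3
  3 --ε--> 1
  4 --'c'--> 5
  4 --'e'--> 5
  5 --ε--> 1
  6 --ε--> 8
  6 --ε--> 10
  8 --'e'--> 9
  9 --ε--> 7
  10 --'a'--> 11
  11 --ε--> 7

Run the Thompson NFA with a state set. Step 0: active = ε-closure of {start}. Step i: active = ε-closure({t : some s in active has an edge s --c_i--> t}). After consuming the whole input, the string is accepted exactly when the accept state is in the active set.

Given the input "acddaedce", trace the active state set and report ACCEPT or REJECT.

Answer: REJECT

Steps:
S₀ = ε-closure({0}) = {0,2,4}
'a' @ 1: {}  — no active states
rest 'cddaedce' ignored (set empty)
after full input: {}  (accept=7 not in)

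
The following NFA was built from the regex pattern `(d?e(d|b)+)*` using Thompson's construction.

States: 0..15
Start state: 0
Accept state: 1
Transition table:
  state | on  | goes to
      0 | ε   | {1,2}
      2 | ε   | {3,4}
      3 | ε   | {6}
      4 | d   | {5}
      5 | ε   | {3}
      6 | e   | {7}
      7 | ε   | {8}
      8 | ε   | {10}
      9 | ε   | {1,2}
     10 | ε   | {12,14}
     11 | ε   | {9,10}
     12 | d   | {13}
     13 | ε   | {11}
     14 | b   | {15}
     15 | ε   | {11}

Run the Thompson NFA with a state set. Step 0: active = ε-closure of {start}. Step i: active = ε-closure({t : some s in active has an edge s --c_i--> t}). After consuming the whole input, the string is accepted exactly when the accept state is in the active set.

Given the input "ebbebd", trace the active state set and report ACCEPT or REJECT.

Answer: ACCEPT

Derivation:
S₀ = ε-closure({0}) = {0,1,2,3,4,6}
'e' @ 1: {7,8,10,12,14}
'b' @ 2: {1,2,3,4,6,9,10,11,12,14,15}  [accepting]
'b' @ 3: {1,2,3,4,6,9,10,11,12,14,15}  [accepting]
'e' @ 4: {7,8,10,12,14}
'b' @ 5: {1,2,3,4,6,9,10,11,12,14,15}  [accepting]
'd' @ 6: {1,2,3,4,5,6,9,10,11,12,13,14}  [accepting]
after full input: {1,2,3,4,5,6,9,10,11,12,13,14}  (accept=1 in)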